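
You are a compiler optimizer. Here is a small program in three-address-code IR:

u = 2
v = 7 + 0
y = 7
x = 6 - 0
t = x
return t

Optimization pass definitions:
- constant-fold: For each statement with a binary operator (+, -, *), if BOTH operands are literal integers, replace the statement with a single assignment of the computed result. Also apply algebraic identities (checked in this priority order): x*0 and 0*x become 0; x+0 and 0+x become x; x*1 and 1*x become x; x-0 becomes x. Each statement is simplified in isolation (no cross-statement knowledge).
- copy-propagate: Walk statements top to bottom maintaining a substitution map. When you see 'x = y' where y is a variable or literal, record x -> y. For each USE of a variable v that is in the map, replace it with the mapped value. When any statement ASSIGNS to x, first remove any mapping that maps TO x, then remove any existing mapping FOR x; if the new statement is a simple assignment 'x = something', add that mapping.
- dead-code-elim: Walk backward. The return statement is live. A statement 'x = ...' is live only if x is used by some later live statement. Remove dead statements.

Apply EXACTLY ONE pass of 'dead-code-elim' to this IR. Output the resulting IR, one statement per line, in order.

Applying dead-code-elim statement-by-statement:
  [6] return t  -> KEEP (return); live=['t']
  [5] t = x  -> KEEP; live=['x']
  [4] x = 6 - 0  -> KEEP; live=[]
  [3] y = 7  -> DEAD (y not live)
  [2] v = 7 + 0  -> DEAD (v not live)
  [1] u = 2  -> DEAD (u not live)
Result (3 stmts):
  x = 6 - 0
  t = x
  return t

Answer: x = 6 - 0
t = x
return t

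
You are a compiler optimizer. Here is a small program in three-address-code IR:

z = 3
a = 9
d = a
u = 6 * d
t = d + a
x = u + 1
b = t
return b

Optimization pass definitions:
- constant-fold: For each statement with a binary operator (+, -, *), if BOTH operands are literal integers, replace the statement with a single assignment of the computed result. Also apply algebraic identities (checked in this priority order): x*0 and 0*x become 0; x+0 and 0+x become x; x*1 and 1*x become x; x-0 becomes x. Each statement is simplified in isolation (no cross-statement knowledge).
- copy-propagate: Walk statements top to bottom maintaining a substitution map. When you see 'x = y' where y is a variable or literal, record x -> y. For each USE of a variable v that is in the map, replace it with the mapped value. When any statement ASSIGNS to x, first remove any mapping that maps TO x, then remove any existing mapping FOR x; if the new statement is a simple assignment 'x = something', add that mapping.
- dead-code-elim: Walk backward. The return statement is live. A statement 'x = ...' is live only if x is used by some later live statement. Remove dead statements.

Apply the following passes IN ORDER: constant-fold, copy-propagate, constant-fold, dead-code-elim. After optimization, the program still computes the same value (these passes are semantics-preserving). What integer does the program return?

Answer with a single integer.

Answer: 18

Derivation:
Initial IR:
  z = 3
  a = 9
  d = a
  u = 6 * d
  t = d + a
  x = u + 1
  b = t
  return b
After constant-fold (8 stmts):
  z = 3
  a = 9
  d = a
  u = 6 * d
  t = d + a
  x = u + 1
  b = t
  return b
After copy-propagate (8 stmts):
  z = 3
  a = 9
  d = 9
  u = 6 * 9
  t = 9 + 9
  x = u + 1
  b = t
  return t
After constant-fold (8 stmts):
  z = 3
  a = 9
  d = 9
  u = 54
  t = 18
  x = u + 1
  b = t
  return t
After dead-code-elim (2 stmts):
  t = 18
  return t
Evaluate:
  z = 3  =>  z = 3
  a = 9  =>  a = 9
  d = a  =>  d = 9
  u = 6 * d  =>  u = 54
  t = d + a  =>  t = 18
  x = u + 1  =>  x = 55
  b = t  =>  b = 18
  return b = 18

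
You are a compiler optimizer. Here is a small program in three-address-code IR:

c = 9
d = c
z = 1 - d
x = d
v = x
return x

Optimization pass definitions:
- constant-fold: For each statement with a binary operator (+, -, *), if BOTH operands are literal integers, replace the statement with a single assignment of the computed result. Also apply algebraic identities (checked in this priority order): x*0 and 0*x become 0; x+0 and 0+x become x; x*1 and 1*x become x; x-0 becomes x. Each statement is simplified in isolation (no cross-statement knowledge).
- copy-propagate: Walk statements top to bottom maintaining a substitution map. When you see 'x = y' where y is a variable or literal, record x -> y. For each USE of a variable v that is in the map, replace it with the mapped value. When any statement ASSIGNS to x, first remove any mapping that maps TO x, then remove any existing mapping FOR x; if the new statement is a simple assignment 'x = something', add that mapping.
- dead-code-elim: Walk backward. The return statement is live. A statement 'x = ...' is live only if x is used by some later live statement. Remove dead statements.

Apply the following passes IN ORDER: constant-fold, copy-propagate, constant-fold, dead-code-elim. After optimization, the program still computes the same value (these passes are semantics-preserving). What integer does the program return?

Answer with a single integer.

Answer: 9

Derivation:
Initial IR:
  c = 9
  d = c
  z = 1 - d
  x = d
  v = x
  return x
After constant-fold (6 stmts):
  c = 9
  d = c
  z = 1 - d
  x = d
  v = x
  return x
After copy-propagate (6 stmts):
  c = 9
  d = 9
  z = 1 - 9
  x = 9
  v = 9
  return 9
After constant-fold (6 stmts):
  c = 9
  d = 9
  z = -8
  x = 9
  v = 9
  return 9
After dead-code-elim (1 stmts):
  return 9
Evaluate:
  c = 9  =>  c = 9
  d = c  =>  d = 9
  z = 1 - d  =>  z = -8
  x = d  =>  x = 9
  v = x  =>  v = 9
  return x = 9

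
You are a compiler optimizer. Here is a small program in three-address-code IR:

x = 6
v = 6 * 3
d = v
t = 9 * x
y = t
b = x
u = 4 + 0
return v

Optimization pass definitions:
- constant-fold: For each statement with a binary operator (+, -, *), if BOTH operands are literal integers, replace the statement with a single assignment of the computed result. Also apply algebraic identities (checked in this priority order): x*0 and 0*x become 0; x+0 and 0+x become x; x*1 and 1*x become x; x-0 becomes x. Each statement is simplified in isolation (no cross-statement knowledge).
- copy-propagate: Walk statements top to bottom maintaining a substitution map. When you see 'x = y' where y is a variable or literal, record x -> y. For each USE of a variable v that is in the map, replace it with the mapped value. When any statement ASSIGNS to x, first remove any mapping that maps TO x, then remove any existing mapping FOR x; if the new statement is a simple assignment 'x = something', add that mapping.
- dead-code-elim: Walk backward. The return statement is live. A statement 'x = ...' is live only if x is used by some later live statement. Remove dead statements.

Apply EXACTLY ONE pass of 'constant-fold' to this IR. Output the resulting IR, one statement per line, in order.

Answer: x = 6
v = 18
d = v
t = 9 * x
y = t
b = x
u = 4
return v

Derivation:
Applying constant-fold statement-by-statement:
  [1] x = 6  (unchanged)
  [2] v = 6 * 3  -> v = 18
  [3] d = v  (unchanged)
  [4] t = 9 * x  (unchanged)
  [5] y = t  (unchanged)
  [6] b = x  (unchanged)
  [7] u = 4 + 0  -> u = 4
  [8] return v  (unchanged)
Result (8 stmts):
  x = 6
  v = 18
  d = v
  t = 9 * x
  y = t
  b = x
  u = 4
  return v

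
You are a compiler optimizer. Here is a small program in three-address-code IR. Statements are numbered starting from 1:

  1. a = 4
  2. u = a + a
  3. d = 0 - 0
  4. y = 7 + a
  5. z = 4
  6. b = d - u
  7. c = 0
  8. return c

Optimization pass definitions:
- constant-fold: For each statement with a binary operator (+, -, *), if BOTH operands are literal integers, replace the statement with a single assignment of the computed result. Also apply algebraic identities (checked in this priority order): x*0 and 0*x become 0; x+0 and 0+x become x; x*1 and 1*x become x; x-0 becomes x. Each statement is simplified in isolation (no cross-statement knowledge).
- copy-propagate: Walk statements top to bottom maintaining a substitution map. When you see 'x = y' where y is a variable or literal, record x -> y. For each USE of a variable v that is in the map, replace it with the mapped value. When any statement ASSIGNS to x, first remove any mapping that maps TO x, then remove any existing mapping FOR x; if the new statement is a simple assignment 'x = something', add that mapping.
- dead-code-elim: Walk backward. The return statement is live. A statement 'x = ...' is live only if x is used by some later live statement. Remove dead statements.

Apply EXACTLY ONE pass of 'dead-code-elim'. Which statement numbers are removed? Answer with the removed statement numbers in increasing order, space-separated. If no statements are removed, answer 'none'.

Answer: 1 2 3 4 5 6

Derivation:
Backward liveness scan:
Stmt 1 'a = 4': DEAD (a not in live set [])
Stmt 2 'u = a + a': DEAD (u not in live set [])
Stmt 3 'd = 0 - 0': DEAD (d not in live set [])
Stmt 4 'y = 7 + a': DEAD (y not in live set [])
Stmt 5 'z = 4': DEAD (z not in live set [])
Stmt 6 'b = d - u': DEAD (b not in live set [])
Stmt 7 'c = 0': KEEP (c is live); live-in = []
Stmt 8 'return c': KEEP (return); live-in = ['c']
Removed statement numbers: [1, 2, 3, 4, 5, 6]
Surviving IR:
  c = 0
  return c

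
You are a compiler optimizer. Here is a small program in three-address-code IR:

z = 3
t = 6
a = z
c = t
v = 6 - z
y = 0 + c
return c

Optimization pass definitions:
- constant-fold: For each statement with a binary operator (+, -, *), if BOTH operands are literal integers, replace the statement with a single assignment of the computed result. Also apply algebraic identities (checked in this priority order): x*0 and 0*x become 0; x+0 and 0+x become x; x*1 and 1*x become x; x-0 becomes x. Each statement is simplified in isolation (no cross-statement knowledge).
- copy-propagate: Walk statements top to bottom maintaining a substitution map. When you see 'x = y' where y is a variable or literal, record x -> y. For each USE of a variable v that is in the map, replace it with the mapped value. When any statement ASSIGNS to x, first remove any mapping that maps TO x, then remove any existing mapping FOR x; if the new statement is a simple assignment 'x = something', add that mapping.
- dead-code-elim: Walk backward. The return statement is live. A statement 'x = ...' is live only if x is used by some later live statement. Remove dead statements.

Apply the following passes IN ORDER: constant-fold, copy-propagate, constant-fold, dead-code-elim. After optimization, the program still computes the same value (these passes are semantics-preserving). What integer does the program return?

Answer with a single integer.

Answer: 6

Derivation:
Initial IR:
  z = 3
  t = 6
  a = z
  c = t
  v = 6 - z
  y = 0 + c
  return c
After constant-fold (7 stmts):
  z = 3
  t = 6
  a = z
  c = t
  v = 6 - z
  y = c
  return c
After copy-propagate (7 stmts):
  z = 3
  t = 6
  a = 3
  c = 6
  v = 6 - 3
  y = 6
  return 6
After constant-fold (7 stmts):
  z = 3
  t = 6
  a = 3
  c = 6
  v = 3
  y = 6
  return 6
After dead-code-elim (1 stmts):
  return 6
Evaluate:
  z = 3  =>  z = 3
  t = 6  =>  t = 6
  a = z  =>  a = 3
  c = t  =>  c = 6
  v = 6 - z  =>  v = 3
  y = 0 + c  =>  y = 6
  return c = 6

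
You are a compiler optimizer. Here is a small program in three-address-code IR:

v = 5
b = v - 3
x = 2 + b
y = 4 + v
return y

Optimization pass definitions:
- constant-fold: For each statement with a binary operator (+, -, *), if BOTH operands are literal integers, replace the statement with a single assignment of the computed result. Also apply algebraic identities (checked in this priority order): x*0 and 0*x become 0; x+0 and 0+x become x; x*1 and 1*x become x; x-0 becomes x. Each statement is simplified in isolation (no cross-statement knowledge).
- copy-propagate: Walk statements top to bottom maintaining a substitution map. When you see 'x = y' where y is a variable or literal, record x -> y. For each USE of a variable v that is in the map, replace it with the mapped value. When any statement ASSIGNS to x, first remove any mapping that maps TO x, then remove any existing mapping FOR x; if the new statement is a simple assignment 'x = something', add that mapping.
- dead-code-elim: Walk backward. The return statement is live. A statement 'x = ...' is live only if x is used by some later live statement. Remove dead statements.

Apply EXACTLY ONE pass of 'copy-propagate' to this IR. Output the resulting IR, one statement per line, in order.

Answer: v = 5
b = 5 - 3
x = 2 + b
y = 4 + 5
return y

Derivation:
Applying copy-propagate statement-by-statement:
  [1] v = 5  (unchanged)
  [2] b = v - 3  -> b = 5 - 3
  [3] x = 2 + b  (unchanged)
  [4] y = 4 + v  -> y = 4 + 5
  [5] return y  (unchanged)
Result (5 stmts):
  v = 5
  b = 5 - 3
  x = 2 + b
  y = 4 + 5
  return y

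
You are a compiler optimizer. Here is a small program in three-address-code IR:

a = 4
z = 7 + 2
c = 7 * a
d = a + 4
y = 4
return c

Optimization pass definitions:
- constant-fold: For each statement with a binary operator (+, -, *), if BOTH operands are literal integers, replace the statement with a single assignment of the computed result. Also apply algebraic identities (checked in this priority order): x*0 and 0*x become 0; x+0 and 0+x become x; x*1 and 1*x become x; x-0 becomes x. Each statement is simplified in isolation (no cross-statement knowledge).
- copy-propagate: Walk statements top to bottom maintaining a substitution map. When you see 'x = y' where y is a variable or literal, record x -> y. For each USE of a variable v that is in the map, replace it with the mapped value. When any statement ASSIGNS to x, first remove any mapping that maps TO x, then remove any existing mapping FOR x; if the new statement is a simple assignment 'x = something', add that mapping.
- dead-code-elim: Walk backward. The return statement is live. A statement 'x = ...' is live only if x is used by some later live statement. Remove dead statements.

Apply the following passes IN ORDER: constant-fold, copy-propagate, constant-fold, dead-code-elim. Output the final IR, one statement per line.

Initial IR:
  a = 4
  z = 7 + 2
  c = 7 * a
  d = a + 4
  y = 4
  return c
After constant-fold (6 stmts):
  a = 4
  z = 9
  c = 7 * a
  d = a + 4
  y = 4
  return c
After copy-propagate (6 stmts):
  a = 4
  z = 9
  c = 7 * 4
  d = 4 + 4
  y = 4
  return c
After constant-fold (6 stmts):
  a = 4
  z = 9
  c = 28
  d = 8
  y = 4
  return c
After dead-code-elim (2 stmts):
  c = 28
  return c

Answer: c = 28
return c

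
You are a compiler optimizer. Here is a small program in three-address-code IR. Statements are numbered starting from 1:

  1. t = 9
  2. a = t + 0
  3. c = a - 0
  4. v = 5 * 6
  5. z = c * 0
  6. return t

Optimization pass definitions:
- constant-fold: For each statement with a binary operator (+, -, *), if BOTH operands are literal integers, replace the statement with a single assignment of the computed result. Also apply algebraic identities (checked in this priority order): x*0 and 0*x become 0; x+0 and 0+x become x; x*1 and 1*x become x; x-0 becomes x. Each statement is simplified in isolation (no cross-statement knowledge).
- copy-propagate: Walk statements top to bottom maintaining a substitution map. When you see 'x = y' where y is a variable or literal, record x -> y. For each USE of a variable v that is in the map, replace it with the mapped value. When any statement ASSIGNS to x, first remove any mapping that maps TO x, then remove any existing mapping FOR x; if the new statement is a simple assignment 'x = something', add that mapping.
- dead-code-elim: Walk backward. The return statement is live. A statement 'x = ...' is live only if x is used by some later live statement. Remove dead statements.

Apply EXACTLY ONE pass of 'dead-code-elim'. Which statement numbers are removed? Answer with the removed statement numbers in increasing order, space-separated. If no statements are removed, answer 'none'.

Backward liveness scan:
Stmt 1 't = 9': KEEP (t is live); live-in = []
Stmt 2 'a = t + 0': DEAD (a not in live set ['t'])
Stmt 3 'c = a - 0': DEAD (c not in live set ['t'])
Stmt 4 'v = 5 * 6': DEAD (v not in live set ['t'])
Stmt 5 'z = c * 0': DEAD (z not in live set ['t'])
Stmt 6 'return t': KEEP (return); live-in = ['t']
Removed statement numbers: [2, 3, 4, 5]
Surviving IR:
  t = 9
  return t

Answer: 2 3 4 5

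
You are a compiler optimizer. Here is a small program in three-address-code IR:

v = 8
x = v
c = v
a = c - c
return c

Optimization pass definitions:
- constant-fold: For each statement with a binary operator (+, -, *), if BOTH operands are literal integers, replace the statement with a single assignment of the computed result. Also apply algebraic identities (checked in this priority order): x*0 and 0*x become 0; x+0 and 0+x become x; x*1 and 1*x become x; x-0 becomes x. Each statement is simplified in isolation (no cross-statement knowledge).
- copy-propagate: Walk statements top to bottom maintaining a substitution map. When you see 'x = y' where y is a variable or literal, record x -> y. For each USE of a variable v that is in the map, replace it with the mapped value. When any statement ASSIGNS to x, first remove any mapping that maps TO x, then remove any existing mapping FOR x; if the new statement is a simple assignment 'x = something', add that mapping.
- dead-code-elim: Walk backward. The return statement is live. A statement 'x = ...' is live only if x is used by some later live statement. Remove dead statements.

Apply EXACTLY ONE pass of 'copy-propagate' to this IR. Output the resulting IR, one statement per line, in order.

Answer: v = 8
x = 8
c = 8
a = 8 - 8
return 8

Derivation:
Applying copy-propagate statement-by-statement:
  [1] v = 8  (unchanged)
  [2] x = v  -> x = 8
  [3] c = v  -> c = 8
  [4] a = c - c  -> a = 8 - 8
  [5] return c  -> return 8
Result (5 stmts):
  v = 8
  x = 8
  c = 8
  a = 8 - 8
  return 8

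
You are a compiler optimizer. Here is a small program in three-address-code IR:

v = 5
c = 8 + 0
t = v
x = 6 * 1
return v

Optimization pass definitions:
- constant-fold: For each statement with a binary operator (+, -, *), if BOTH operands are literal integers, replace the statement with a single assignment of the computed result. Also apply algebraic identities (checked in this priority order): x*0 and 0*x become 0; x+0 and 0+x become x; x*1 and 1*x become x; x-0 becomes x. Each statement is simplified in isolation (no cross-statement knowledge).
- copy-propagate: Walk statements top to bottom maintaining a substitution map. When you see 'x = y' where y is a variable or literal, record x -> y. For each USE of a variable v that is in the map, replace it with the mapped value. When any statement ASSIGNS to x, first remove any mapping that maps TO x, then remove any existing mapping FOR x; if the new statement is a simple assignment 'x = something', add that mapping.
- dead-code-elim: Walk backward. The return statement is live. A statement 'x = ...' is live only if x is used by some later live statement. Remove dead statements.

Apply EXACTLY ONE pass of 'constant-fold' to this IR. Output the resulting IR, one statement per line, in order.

Answer: v = 5
c = 8
t = v
x = 6
return v

Derivation:
Applying constant-fold statement-by-statement:
  [1] v = 5  (unchanged)
  [2] c = 8 + 0  -> c = 8
  [3] t = v  (unchanged)
  [4] x = 6 * 1  -> x = 6
  [5] return v  (unchanged)
Result (5 stmts):
  v = 5
  c = 8
  t = v
  x = 6
  return v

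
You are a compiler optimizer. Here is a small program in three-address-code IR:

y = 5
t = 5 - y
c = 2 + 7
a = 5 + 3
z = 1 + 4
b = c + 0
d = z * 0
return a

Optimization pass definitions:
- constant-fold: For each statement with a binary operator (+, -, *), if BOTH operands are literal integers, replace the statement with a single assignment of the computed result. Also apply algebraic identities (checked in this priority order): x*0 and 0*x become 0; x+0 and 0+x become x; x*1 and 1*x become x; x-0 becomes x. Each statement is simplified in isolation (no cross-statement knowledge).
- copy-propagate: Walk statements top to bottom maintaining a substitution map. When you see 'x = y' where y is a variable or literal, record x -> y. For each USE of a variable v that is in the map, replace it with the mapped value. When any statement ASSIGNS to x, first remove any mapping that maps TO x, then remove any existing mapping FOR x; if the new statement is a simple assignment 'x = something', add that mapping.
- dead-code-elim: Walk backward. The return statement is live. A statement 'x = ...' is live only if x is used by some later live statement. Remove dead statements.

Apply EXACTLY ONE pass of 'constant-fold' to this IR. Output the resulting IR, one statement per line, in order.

Answer: y = 5
t = 5 - y
c = 9
a = 8
z = 5
b = c
d = 0
return a

Derivation:
Applying constant-fold statement-by-statement:
  [1] y = 5  (unchanged)
  [2] t = 5 - y  (unchanged)
  [3] c = 2 + 7  -> c = 9
  [4] a = 5 + 3  -> a = 8
  [5] z = 1 + 4  -> z = 5
  [6] b = c + 0  -> b = c
  [7] d = z * 0  -> d = 0
  [8] return a  (unchanged)
Result (8 stmts):
  y = 5
  t = 5 - y
  c = 9
  a = 8
  z = 5
  b = c
  d = 0
  return a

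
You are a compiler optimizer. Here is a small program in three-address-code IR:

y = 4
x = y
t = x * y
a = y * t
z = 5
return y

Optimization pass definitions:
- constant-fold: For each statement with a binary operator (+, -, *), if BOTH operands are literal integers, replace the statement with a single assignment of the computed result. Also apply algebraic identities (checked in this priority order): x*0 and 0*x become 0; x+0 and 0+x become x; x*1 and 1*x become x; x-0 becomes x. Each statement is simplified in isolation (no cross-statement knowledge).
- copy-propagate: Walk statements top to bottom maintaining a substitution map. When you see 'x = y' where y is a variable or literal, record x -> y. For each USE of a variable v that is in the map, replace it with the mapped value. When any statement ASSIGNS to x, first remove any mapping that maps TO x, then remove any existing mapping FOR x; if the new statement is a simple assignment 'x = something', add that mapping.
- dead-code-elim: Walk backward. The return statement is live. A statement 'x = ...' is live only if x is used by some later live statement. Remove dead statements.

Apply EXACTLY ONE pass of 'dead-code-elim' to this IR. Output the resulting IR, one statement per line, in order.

Answer: y = 4
return y

Derivation:
Applying dead-code-elim statement-by-statement:
  [6] return y  -> KEEP (return); live=['y']
  [5] z = 5  -> DEAD (z not live)
  [4] a = y * t  -> DEAD (a not live)
  [3] t = x * y  -> DEAD (t not live)
  [2] x = y  -> DEAD (x not live)
  [1] y = 4  -> KEEP; live=[]
Result (2 stmts):
  y = 4
  return y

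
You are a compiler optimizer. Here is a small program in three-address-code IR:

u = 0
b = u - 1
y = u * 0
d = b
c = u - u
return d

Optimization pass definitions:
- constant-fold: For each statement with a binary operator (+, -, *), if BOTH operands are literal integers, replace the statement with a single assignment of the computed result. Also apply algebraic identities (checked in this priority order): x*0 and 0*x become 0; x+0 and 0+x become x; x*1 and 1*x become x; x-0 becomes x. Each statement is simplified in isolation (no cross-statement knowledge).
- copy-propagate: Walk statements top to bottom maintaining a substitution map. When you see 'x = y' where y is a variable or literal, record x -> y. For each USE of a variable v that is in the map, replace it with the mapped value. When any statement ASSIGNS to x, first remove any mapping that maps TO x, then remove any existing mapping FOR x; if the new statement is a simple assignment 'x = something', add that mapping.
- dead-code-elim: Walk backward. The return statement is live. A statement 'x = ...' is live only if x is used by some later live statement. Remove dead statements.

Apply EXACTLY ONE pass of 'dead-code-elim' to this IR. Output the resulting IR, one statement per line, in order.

Applying dead-code-elim statement-by-statement:
  [6] return d  -> KEEP (return); live=['d']
  [5] c = u - u  -> DEAD (c not live)
  [4] d = b  -> KEEP; live=['b']
  [3] y = u * 0  -> DEAD (y not live)
  [2] b = u - 1  -> KEEP; live=['u']
  [1] u = 0  -> KEEP; live=[]
Result (4 stmts):
  u = 0
  b = u - 1
  d = b
  return d

Answer: u = 0
b = u - 1
d = b
return d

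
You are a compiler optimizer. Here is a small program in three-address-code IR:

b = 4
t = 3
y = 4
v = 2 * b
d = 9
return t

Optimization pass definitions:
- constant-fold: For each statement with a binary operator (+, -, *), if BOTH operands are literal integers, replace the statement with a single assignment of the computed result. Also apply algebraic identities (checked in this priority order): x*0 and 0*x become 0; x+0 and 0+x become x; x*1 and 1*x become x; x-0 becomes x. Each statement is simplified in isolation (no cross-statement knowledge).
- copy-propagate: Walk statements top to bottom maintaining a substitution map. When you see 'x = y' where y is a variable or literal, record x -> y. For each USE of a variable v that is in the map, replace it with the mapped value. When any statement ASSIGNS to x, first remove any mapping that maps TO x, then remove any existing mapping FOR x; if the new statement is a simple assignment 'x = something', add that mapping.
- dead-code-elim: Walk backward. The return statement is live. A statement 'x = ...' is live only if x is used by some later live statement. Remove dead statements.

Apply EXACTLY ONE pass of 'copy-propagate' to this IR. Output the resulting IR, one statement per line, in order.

Answer: b = 4
t = 3
y = 4
v = 2 * 4
d = 9
return 3

Derivation:
Applying copy-propagate statement-by-statement:
  [1] b = 4  (unchanged)
  [2] t = 3  (unchanged)
  [3] y = 4  (unchanged)
  [4] v = 2 * b  -> v = 2 * 4
  [5] d = 9  (unchanged)
  [6] return t  -> return 3
Result (6 stmts):
  b = 4
  t = 3
  y = 4
  v = 2 * 4
  d = 9
  return 3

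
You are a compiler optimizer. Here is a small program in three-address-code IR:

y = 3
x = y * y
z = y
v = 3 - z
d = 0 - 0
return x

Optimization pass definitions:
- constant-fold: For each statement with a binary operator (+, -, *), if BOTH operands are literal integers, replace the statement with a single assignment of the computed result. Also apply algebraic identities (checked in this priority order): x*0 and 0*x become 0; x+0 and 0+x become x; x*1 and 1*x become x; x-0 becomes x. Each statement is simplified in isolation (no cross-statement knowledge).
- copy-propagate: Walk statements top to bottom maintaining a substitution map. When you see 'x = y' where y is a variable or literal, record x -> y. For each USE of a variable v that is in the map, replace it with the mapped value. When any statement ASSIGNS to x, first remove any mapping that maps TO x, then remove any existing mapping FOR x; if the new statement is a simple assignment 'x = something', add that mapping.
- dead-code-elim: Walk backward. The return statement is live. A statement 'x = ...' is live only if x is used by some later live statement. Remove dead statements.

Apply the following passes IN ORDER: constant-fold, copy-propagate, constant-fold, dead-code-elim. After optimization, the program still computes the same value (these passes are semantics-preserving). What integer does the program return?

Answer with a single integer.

Initial IR:
  y = 3
  x = y * y
  z = y
  v = 3 - z
  d = 0 - 0
  return x
After constant-fold (6 stmts):
  y = 3
  x = y * y
  z = y
  v = 3 - z
  d = 0
  return x
After copy-propagate (6 stmts):
  y = 3
  x = 3 * 3
  z = 3
  v = 3 - 3
  d = 0
  return x
After constant-fold (6 stmts):
  y = 3
  x = 9
  z = 3
  v = 0
  d = 0
  return x
After dead-code-elim (2 stmts):
  x = 9
  return x
Evaluate:
  y = 3  =>  y = 3
  x = y * y  =>  x = 9
  z = y  =>  z = 3
  v = 3 - z  =>  v = 0
  d = 0 - 0  =>  d = 0
  return x = 9

Answer: 9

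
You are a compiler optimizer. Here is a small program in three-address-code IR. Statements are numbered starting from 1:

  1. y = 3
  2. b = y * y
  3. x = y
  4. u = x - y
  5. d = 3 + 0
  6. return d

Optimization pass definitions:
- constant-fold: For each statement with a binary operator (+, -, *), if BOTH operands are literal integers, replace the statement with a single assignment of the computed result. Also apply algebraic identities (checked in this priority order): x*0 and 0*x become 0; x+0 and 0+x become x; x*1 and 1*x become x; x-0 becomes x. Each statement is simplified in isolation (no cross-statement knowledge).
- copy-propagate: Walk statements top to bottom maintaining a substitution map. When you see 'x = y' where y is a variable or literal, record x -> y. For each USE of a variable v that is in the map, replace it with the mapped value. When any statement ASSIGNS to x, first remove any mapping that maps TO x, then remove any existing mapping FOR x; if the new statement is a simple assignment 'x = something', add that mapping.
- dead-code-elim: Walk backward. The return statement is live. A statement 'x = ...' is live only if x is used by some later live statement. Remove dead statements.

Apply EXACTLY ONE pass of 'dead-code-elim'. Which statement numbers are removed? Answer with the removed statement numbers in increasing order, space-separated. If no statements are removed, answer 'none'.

Answer: 1 2 3 4

Derivation:
Backward liveness scan:
Stmt 1 'y = 3': DEAD (y not in live set [])
Stmt 2 'b = y * y': DEAD (b not in live set [])
Stmt 3 'x = y': DEAD (x not in live set [])
Stmt 4 'u = x - y': DEAD (u not in live set [])
Stmt 5 'd = 3 + 0': KEEP (d is live); live-in = []
Stmt 6 'return d': KEEP (return); live-in = ['d']
Removed statement numbers: [1, 2, 3, 4]
Surviving IR:
  d = 3 + 0
  return d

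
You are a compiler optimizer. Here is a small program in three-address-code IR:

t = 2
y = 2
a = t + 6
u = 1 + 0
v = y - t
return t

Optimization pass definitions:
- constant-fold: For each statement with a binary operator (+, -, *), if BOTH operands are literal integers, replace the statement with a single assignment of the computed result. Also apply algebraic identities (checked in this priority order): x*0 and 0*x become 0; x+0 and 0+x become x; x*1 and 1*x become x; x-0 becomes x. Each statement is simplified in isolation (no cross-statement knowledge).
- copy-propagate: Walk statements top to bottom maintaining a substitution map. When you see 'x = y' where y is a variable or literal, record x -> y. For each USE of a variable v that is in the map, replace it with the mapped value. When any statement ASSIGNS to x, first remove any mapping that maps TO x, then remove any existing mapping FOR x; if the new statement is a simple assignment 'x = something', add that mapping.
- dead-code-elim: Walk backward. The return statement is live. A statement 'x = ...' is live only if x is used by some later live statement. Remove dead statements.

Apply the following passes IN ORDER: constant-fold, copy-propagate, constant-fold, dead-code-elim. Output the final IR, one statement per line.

Initial IR:
  t = 2
  y = 2
  a = t + 6
  u = 1 + 0
  v = y - t
  return t
After constant-fold (6 stmts):
  t = 2
  y = 2
  a = t + 6
  u = 1
  v = y - t
  return t
After copy-propagate (6 stmts):
  t = 2
  y = 2
  a = 2 + 6
  u = 1
  v = 2 - 2
  return 2
After constant-fold (6 stmts):
  t = 2
  y = 2
  a = 8
  u = 1
  v = 0
  return 2
After dead-code-elim (1 stmts):
  return 2

Answer: return 2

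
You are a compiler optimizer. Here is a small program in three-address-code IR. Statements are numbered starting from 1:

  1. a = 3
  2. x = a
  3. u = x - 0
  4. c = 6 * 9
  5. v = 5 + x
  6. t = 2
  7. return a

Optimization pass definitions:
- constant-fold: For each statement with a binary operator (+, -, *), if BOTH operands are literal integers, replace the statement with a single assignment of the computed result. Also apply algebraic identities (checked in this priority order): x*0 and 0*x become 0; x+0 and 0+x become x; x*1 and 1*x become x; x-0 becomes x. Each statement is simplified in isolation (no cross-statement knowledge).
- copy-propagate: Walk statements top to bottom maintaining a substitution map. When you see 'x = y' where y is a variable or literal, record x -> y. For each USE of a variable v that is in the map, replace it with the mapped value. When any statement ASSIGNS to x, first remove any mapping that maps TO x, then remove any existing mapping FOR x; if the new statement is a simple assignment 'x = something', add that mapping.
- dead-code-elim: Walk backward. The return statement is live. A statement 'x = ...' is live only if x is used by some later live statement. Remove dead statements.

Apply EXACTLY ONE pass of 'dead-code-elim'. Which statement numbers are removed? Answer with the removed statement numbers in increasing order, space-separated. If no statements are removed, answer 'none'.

Answer: 2 3 4 5 6

Derivation:
Backward liveness scan:
Stmt 1 'a = 3': KEEP (a is live); live-in = []
Stmt 2 'x = a': DEAD (x not in live set ['a'])
Stmt 3 'u = x - 0': DEAD (u not in live set ['a'])
Stmt 4 'c = 6 * 9': DEAD (c not in live set ['a'])
Stmt 5 'v = 5 + x': DEAD (v not in live set ['a'])
Stmt 6 't = 2': DEAD (t not in live set ['a'])
Stmt 7 'return a': KEEP (return); live-in = ['a']
Removed statement numbers: [2, 3, 4, 5, 6]
Surviving IR:
  a = 3
  return a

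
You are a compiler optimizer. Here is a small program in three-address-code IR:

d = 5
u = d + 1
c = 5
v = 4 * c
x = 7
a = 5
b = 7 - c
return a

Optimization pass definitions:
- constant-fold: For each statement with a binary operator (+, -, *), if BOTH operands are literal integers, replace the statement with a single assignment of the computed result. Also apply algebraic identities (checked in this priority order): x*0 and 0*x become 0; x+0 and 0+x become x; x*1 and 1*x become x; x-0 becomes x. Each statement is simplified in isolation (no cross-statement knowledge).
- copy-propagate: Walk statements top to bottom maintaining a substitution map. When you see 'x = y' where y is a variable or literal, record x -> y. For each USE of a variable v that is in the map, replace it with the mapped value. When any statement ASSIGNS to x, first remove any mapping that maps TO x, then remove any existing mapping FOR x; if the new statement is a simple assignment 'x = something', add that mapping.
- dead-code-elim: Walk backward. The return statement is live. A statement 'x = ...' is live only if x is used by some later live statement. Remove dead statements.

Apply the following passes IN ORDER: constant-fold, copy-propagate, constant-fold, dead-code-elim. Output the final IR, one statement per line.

Initial IR:
  d = 5
  u = d + 1
  c = 5
  v = 4 * c
  x = 7
  a = 5
  b = 7 - c
  return a
After constant-fold (8 stmts):
  d = 5
  u = d + 1
  c = 5
  v = 4 * c
  x = 7
  a = 5
  b = 7 - c
  return a
After copy-propagate (8 stmts):
  d = 5
  u = 5 + 1
  c = 5
  v = 4 * 5
  x = 7
  a = 5
  b = 7 - 5
  return 5
After constant-fold (8 stmts):
  d = 5
  u = 6
  c = 5
  v = 20
  x = 7
  a = 5
  b = 2
  return 5
After dead-code-elim (1 stmts):
  return 5

Answer: return 5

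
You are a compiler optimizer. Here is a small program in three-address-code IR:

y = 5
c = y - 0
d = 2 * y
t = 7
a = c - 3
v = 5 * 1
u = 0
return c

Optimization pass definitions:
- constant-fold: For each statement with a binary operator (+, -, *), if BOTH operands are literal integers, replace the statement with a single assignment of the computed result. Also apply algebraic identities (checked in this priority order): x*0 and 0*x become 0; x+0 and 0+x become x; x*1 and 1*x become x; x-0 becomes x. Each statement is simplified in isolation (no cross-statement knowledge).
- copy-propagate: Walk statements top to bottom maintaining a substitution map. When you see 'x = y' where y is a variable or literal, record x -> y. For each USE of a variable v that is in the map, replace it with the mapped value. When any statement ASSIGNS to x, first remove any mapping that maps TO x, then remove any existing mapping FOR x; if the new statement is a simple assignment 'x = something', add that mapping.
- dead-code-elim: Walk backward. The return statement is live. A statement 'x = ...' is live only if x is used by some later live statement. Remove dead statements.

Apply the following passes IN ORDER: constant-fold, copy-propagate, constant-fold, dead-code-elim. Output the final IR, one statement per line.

Initial IR:
  y = 5
  c = y - 0
  d = 2 * y
  t = 7
  a = c - 3
  v = 5 * 1
  u = 0
  return c
After constant-fold (8 stmts):
  y = 5
  c = y
  d = 2 * y
  t = 7
  a = c - 3
  v = 5
  u = 0
  return c
After copy-propagate (8 stmts):
  y = 5
  c = 5
  d = 2 * 5
  t = 7
  a = 5 - 3
  v = 5
  u = 0
  return 5
After constant-fold (8 stmts):
  y = 5
  c = 5
  d = 10
  t = 7
  a = 2
  v = 5
  u = 0
  return 5
After dead-code-elim (1 stmts):
  return 5

Answer: return 5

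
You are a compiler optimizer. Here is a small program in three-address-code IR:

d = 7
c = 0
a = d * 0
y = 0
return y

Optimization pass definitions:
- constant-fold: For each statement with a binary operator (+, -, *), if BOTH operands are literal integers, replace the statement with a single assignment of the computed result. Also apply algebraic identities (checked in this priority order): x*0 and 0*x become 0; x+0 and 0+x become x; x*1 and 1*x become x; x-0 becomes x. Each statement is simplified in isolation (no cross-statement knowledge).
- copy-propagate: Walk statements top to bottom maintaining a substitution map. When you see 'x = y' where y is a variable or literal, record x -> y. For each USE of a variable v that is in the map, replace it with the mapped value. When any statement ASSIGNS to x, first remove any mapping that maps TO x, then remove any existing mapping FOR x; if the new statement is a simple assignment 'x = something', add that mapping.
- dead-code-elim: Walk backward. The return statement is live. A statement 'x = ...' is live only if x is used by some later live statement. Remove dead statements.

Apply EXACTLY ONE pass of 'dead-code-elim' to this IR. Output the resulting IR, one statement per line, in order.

Answer: y = 0
return y

Derivation:
Applying dead-code-elim statement-by-statement:
  [5] return y  -> KEEP (return); live=['y']
  [4] y = 0  -> KEEP; live=[]
  [3] a = d * 0  -> DEAD (a not live)
  [2] c = 0  -> DEAD (c not live)
  [1] d = 7  -> DEAD (d not live)
Result (2 stmts):
  y = 0
  return y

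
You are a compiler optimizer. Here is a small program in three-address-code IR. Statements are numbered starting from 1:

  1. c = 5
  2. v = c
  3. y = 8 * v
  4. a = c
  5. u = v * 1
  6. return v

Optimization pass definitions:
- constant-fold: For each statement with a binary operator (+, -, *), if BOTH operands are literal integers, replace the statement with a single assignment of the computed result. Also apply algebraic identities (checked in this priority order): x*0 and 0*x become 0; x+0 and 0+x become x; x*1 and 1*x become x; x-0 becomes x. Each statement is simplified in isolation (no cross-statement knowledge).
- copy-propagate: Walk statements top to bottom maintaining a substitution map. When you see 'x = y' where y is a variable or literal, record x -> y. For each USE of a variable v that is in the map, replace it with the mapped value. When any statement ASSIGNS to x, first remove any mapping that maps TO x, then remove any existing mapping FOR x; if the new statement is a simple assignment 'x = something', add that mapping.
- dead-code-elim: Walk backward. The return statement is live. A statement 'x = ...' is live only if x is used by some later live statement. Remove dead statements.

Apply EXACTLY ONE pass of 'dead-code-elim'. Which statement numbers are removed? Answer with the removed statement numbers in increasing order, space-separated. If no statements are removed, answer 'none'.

Backward liveness scan:
Stmt 1 'c = 5': KEEP (c is live); live-in = []
Stmt 2 'v = c': KEEP (v is live); live-in = ['c']
Stmt 3 'y = 8 * v': DEAD (y not in live set ['v'])
Stmt 4 'a = c': DEAD (a not in live set ['v'])
Stmt 5 'u = v * 1': DEAD (u not in live set ['v'])
Stmt 6 'return v': KEEP (return); live-in = ['v']
Removed statement numbers: [3, 4, 5]
Surviving IR:
  c = 5
  v = c
  return v

Answer: 3 4 5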